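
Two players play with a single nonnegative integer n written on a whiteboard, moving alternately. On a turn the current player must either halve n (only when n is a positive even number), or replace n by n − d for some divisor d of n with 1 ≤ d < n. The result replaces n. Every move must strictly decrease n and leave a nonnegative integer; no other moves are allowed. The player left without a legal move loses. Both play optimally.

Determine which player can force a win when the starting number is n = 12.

The first player wins.

Label each position W (a win for the player to move) or L (a loss). A position with no legal move is L; any other position is W exactly when some move reaches an L, and L when every move reaches a W.
n=0: no move → L
n=1: no move → L
n=2: can move to 1, which is L ⇒ W
n=3: the only move is to 2(W), a W ⇒ L
n=4: can move to 3, which is L ⇒ W
n=5: the only move is to 4(W), a W ⇒ L
n=6: can move to 3, which is L ⇒ W
n=7: the only move is to 6(W), a W ⇒ L
n=8: can move to 7, which is L ⇒ W
n=9: moves to 6(W), 8(W); every one is W ⇒ L
n=10: can move to 5, which is L ⇒ W
n=11: the only move is to 10(W), a W ⇒ L
n=12: can move to 9, which is L ⇒ W
The starting position 12 is W: the player to move should move to 9, handing over an L position.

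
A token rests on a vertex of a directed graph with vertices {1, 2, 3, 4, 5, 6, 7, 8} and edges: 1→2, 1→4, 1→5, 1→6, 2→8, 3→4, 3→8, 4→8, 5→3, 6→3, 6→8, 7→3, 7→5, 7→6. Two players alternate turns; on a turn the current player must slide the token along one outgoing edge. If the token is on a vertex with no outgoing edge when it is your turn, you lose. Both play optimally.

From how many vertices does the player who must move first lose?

2

Label each position W (a win for the player to move) or L (a loss). A position with no legal move is L; any other position is W exactly when some move reaches an L, and L when every move reaches a W.
Every edge goes from a vertex to one that appears earlier in the order 8, 2, 4, 3, 5, 6, 7, 1, so processing vertices in that order labels each vertex after all of its successors.
8: no outgoing edge → L
2: can move to 8, which is L ⇒ W
4: can move to 8, which is L ⇒ W
3: can move to 8, which is L ⇒ W
5: the only move is to 3(W), a W ⇒ L
6: can move to 8, which is L ⇒ W
7: can move to 5, which is L ⇒ W
1: can move to 5, which is L ⇒ W
The L vertices are 5, 8; that is 2 in all.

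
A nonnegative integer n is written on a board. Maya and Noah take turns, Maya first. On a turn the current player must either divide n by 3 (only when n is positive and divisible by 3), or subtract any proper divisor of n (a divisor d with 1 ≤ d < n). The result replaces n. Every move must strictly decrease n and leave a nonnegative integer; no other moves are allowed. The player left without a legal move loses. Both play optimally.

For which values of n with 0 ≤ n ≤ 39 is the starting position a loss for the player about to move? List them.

Work bottom-up. With no move the player to move loses. Otherwise the position is W if at least one move leads to an L position for the opponent, and L if every move leads to a W.
n=0: no move → L
n=1: no move → L
n=2: W (go to 1, an L position)
n=3: W (go to 1, an L position)
n=4: L (options 2(W), 3(W) are all W)
n=5: W (go to 4, an L position)
n=6: W (go to 4, an L position)
n=7: L (sole option 6(W) is W)
n=8: W (go to 4, an L position)
n=9: L (options 3(W), 6(W), 8(W) are all W)
n=10: W (go to 9, an L position)
n=11: L (sole option 10(W) is W)
n=12: W (go to 4, an L position)
n=13: L (sole option 12(W) is W)
n=14: W (go to 7, an L position)
n=15: L (options 5(W), 10(W), 12(W), 14(W) are all W)
n=16: W (go to 15, an L position)
n=17: L (sole option 16(W) is W)
n=18: W (go to 9, an L position)
n=19: L (sole option 18(W) is W)
n=20: W (go to 15, an L position)
n=21: W (go to 7, an L position)
n=22: W (go to 11, an L position)
n=23: L (sole option 22(W) is W)
n=24: W (go to 23, an L position)
n=25: L (options 20(W), 24(W) are all W)
n=26: W (go to 13, an L position)
n=27: W (go to 9, an L position)
n=28: L (options 14(W), 21(W), 24(W), 26(W), 27(W) are all W)
n=29: W (go to 28, an L position)
n=30: W (go to 15, an L position)
n=31: L (sole option 30(W) is W)
n=32: W (go to 28, an L position)
n=33: W (go to 11, an L position)
n=34: W (go to 17, an L position)
n=35: W (go to 28, an L position)
n=36: L (options 12(W), 18(W), 24(W), 27(W), 30(W), 32(W), 33(W), 34(W), 35(W) are all W)
n=37: W (go to 36, an L position)
n=38: W (go to 19, an L position)
n=39: W (go to 13, an L position)
Reading off the rows marked L gives the requested list; there are 15 such values of n.

0, 1, 4, 7, 9, 11, 13, 15, 17, 19, 23, 25, 28, 31, 36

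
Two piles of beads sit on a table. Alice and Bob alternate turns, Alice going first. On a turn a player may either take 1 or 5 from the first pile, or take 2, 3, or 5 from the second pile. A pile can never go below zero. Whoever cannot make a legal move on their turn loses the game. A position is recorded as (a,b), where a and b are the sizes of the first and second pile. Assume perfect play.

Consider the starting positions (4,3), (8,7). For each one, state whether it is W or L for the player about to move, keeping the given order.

Compute win/loss labels from the base case upward. A position with no move is L. Any other position is W if it can reach an L in one move, else L.
No move ever increases a pile, so every position that can arise here has a ≤ 8 and b ≤ 7; it is enough to label the cells with 0 ≤ a ≤ 8 and 0 ≤ b ≤ 7.
Every move lowers a or b (never raises either), so fill the grid row by row in increasing a, and left to right within a row: each cell's successors are then already labelled.
      b=0  b=1  b=2  b=3  b=4  b=5  b=6  b=7
a=0:    L    L    W    W    W    W    W    L
a=1:    W    W    L    L    W    W    W    W
a=2:    L    L    W    W    W    W    W    L
a=3:    W    W    L    L    W    W    W    W
a=4:    L    L    W    W    W    W    W    L
a=5:    W    W    L    L    W    W    W    W
a=6:    L    L    W    W    W    W    W    L
a=7:    W    W    L    L    W    W    W    W
a=8:    L    L    W    W    W    W    W    L
Cells with no legal move (terminal, hence L): (0,0), (0,1).
The remaining L cells, each justified by listing all of its moves:
(0,7): L (options (0,5)(W), (0,4)(W), (0,2)(W) are all W)
(1,2): L (options (0,2)(W), (1,0)(W) are all W)
(1,3): L (options (0,3)(W), (1,1)(W), (1,0)(W) are all W)
(2,0): L (sole option (1,0)(W) is W)
(2,1): L (sole option (1,1)(W) is W)
(2,7): L (options (1,7)(W), (2,5)(W), (2,4)(W), (2,2)(W) are all W)
(3,2): L (options (2,2)(W), (3,0)(W) are all W)
(3,3): L (options (2,3)(W), (3,1)(W), (3,0)(W) are all W)
(4,0): L (sole option (3,0)(W) is W)
(4,1): L (sole option (3,1)(W) is W)
(4,7): L (options (3,7)(W), (4,5)(W), (4,4)(W), (4,2)(W) are all W)
(5,2): L (options (4,2)(W), (0,2)(W), (5,0)(W) are all W)
(5,3): L (options (4,3)(W), (0,3)(W), (5,1)(W), (5,0)(W) are all W)
(6,0): L (options (5,0)(W), (1,0)(W) are all W)
(6,1): L (options (5,1)(W), (1,1)(W) are all W)
(6,7): L (options (5,7)(W), (1,7)(W), (6,5)(W), (6,4)(W), (6,2)(W) are all W)
(7,2): L (options (6,2)(W), (2,2)(W), (7,0)(W) are all W)
(7,3): L (options (6,3)(W), (2,3)(W), (7,1)(W), (7,0)(W) are all W)
(8,0): L (options (7,0)(W), (3,0)(W) are all W)
(8,1): L (options (7,1)(W), (3,1)(W) are all W)
(8,7): L (options (7,7)(W), (3,7)(W), (8,5)(W), (8,4)(W), (8,2)(W) are all W)
Every other cell has at least one move into one of the L cells above, so it is W.
(4,3): the move to (3,3) reaches an L cell, so W
(8,7): one of the L cells justified above, so L

(4,3): W, (8,7): L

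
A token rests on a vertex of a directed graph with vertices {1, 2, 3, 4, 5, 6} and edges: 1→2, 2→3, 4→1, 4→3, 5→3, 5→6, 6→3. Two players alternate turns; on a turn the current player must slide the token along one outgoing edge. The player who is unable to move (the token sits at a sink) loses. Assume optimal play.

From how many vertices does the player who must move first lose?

2

Label each position W (a win for the player to move) or L (a loss). A position with no legal move is L; any other position is W exactly when some move reaches an L, and L when every move reaches a W.
Every edge goes from a vertex to one that appears earlier in the order 3, 6, 5, 2, 1, 4, so processing vertices in that order labels each vertex after all of its successors.
3: no outgoing edge → L
6: can move to 3, which is L ⇒ W
5: can move to 3, which is L ⇒ W
2: can move to 3, which is L ⇒ W
1: the only move is to 2(W), a W ⇒ L
4: can move to 1, which is L ⇒ W
The L vertices are 1, 3; that is 2 in all.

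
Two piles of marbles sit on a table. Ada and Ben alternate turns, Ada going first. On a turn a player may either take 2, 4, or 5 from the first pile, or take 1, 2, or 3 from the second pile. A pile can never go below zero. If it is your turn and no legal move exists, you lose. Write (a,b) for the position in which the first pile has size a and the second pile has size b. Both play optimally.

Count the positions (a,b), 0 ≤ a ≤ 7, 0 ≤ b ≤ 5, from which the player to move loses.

13

Positions with no move are L. A position that does have a move is losing for the player to move precisely when every available move leads to a winning position for the opponent. Fill in the labels:
Every move lowers a or b (never raises either), so fill the grid row by row in increasing a, and left to right within a row: each cell's successors are then already labelled.
      b=0  b=1  b=2  b=3  b=4  b=5
a=0:    L    W    W    W    L    W
a=1:    L    W    W    W    L    W
a=2:    W    L    W    W    W    L
a=3:    W    L    W    W    W    L
a=4:    W    W    L    W    W    W
a=5:    W    W    L    W    W    W
a=6:    W    W    W    L    W    W
a=7:    L    W    W    W    L    W
Cells with no legal move (terminal, hence L): (0,0), (1,0).
The remaining L cells, each justified by listing all of its moves:
(0,4): →(0,3)(W), (0,2)(W), (0,1)(W) — all W, so L
(1,4): →(1,3)(W), (1,2)(W), (1,1)(W) — all W, so L
(2,1): →(0,1)(W), (2,0)(W) — all W, so L
(2,5): →(0,5)(W), (2,4)(W), (2,3)(W), (2,2)(W) — all W, so L
(3,1): →(1,1)(W), (3,0)(W) — all W, so L
(3,5): →(1,5)(W), (3,4)(W), (3,3)(W), (3,2)(W) — all W, so L
(4,2): →(2,2)(W), (0,2)(W), (4,1)(W), (4,0)(W) — all W, so L
(5,2): →(3,2)(W), (1,2)(W), (0,2)(W), (5,1)(W), (5,0)(W) — all W, so L
(6,3): →(4,3)(W), (2,3)(W), (1,3)(W), (6,2)(W), (6,1)(W), (6,0)(W) — all W, so L
(7,0): →(5,0)(W), (3,0)(W), (2,0)(W) — all W, so L
(7,4): →(5,4)(W), (3,4)(W), (2,4)(W), (7,3)(W), (7,2)(W), (7,1)(W) — all W, so L
Every other cell has at least one move into one of the L cells above, so it is W.
L cells per row: a=0: 2, a=1: 2, a=2: 2, a=3: 2, a=4: 1, a=5: 1, a=6: 1, a=7: 2; total 13.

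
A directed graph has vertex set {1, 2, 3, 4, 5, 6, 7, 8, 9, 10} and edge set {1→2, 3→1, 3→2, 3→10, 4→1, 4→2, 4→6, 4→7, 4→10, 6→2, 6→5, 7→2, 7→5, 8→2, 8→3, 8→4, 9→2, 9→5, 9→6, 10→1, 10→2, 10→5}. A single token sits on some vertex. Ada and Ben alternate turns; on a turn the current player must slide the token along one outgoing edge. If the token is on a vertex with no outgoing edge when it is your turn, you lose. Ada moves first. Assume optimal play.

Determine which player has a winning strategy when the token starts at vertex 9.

Work bottom-up. With no move the player to move loses. Otherwise the position is W if at least one move leads to an L position for the opponent, and L if every move leads to a W.
Every edge goes from a vertex to one that appears earlier in the order 5, 2, 6, 9, 1, 7, 10, 3, 4, 8, so processing vertices in that order labels each vertex after all of its successors.
5: no outgoing edge → L
2: no outgoing edge → L
6: reaches L-position 2 → W
9: reaches L-position 2 → W
1: reaches L-position 2 → W
7: reaches L-position 2 → W
10: reaches L-position 2 → W
3: reaches L-position 2 → W
4: reaches L-position 2 → W
8: reaches L-position 2 → W
The starting position 9 is W: Ada should move to 2, handing over an L position.

Ada wins.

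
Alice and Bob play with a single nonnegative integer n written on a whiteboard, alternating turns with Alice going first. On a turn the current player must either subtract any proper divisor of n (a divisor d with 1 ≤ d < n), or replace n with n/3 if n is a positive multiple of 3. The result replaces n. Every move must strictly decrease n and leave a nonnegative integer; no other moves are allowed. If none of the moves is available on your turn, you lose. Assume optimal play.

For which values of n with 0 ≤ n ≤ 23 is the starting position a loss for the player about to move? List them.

Work bottom-up. With no move the player to move loses. Otherwise the position is W if at least one move leads to an L position for the opponent, and L if every move leads to a W.
n=0: no move → L
n=1: no move → L
n=2: W (go to 1, an L position)
n=3: W (go to 1, an L position)
n=4: L (options 2(W), 3(W) are all W)
n=5: W (go to 4, an L position)
n=6: W (go to 4, an L position)
n=7: L (sole option 6(W) is W)
n=8: W (go to 4, an L position)
n=9: L (options 3(W), 6(W), 8(W) are all W)
n=10: W (go to 9, an L position)
n=11: L (sole option 10(W) is W)
n=12: W (go to 4, an L position)
n=13: L (sole option 12(W) is W)
n=14: W (go to 7, an L position)
n=15: L (options 5(W), 10(W), 12(W), 14(W) are all W)
n=16: W (go to 15, an L position)
n=17: L (sole option 16(W) is W)
n=18: W (go to 9, an L position)
n=19: L (sole option 18(W) is W)
n=20: W (go to 15, an L position)
n=21: W (go to 7, an L position)
n=22: W (go to 11, an L position)
n=23: L (sole option 22(W) is W)
The losing starting values of n are exactly the entries labelled L in this table (11 of them).

0, 1, 4, 7, 9, 11, 13, 15, 17, 19, 23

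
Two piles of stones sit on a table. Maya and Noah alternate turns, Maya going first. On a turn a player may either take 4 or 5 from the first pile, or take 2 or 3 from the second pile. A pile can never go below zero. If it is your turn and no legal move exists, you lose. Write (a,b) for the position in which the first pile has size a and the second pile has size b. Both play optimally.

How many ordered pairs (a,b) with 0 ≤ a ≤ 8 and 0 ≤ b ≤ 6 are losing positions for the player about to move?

25

Label each position W (a win for the player to move) or L (a loss). A position with no legal move is L; any other position is W exactly when some move reaches an L, and L when every move reaches a W.
Every move lowers a or b (never raises either), so fill the grid row by row in increasing a, and left to right within a row: each cell's successors are then already labelled.
      b=0  b=1  b=2  b=3  b=4  b=5  b=6
a=0:    L    L    W    W    W    L    L
a=1:    L    L    W    W    W    L    L
a=2:    L    L    W    W    W    L    L
a=3:    L    L    W    W    W    L    L
a=4:    W    W    L    L    W    W    W
a=5:    W    W    L    L    W    W    W
a=6:    W    W    L    L    W    W    W
a=7:    W    W    L    L    W    W    W
a=8:    W    W    W    W    L    W    W
Cells with no legal move (terminal, hence L): (0,0), (0,1), (1,0), (1,1), (2,0), (2,1), (3,0), (3,1).
The remaining L cells, each justified by listing all of its moves:
(0,5): →(0,3)(W), (0,2)(W) — all W, so L
(0,6): →(0,4)(W), (0,3)(W) — all W, so L
(1,5): →(1,3)(W), (1,2)(W) — all W, so L
(1,6): →(1,4)(W), (1,3)(W) — all W, so L
(2,5): →(2,3)(W), (2,2)(W) — all W, so L
(2,6): →(2,4)(W), (2,3)(W) — all W, so L
(3,5): →(3,3)(W), (3,2)(W) — all W, so L
(3,6): →(3,4)(W), (3,3)(W) — all W, so L
(4,2): →(0,2)(W), (4,0)(W) — all W, so L
(4,3): →(0,3)(W), (4,1)(W), (4,0)(W) — all W, so L
(5,2): →(1,2)(W), (0,2)(W), (5,0)(W) — all W, so L
(5,3): →(1,3)(W), (0,3)(W), (5,1)(W), (5,0)(W) — all W, so L
(6,2): →(2,2)(W), (1,2)(W), (6,0)(W) — all W, so L
(6,3): →(2,3)(W), (1,3)(W), (6,1)(W), (6,0)(W) — all W, so L
(7,2): →(3,2)(W), (2,2)(W), (7,0)(W) — all W, so L
(7,3): →(3,3)(W), (2,3)(W), (7,1)(W), (7,0)(W) — all W, so L
(8,4): →(4,4)(W), (3,4)(W), (8,2)(W), (8,1)(W) — all W, so L
Every other cell has at least one move into one of the L cells above, so it is W.
L cells per row: a=0: 4, a=1: 4, a=2: 4, a=3: 4, a=4: 2, a=5: 2, a=6: 2, a=7: 2, a=8: 1; total 25.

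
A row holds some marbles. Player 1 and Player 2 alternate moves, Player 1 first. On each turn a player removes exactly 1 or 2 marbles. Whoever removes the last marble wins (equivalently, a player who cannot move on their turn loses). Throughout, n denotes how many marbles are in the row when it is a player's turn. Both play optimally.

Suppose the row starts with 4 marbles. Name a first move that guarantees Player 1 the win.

Positions with no move are L. A position that does have a move is losing for the player to move precisely when every available move leads to a winning position for the opponent. Fill in the labels:
n=0: no move → L
n=1: →0(L), so W
n=2: →0(L), so W
n=3: →2(W), 1(W) — all W, so L
n=4: →3(L), so W
From 4, the L positions reachable in one move are: 3.

Remove 1, leaving 3.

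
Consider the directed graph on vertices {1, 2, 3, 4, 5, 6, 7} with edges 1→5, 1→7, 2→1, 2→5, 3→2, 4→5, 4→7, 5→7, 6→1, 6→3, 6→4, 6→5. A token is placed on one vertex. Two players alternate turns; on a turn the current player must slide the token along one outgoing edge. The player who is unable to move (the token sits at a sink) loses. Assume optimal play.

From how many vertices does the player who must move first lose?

3

Use the standard recursion: the mover loses at a terminal position; elsewhere, the mover wins exactly when some move hands the opponent an L position.
Every edge goes from a vertex to one that appears earlier in the order 7, 5, 4, 1, 2, 3, 6, so processing vertices in that order labels each vertex after all of its successors.
7: no outgoing edge → L
5: reaches L-position 7 → W
4: reaches L-position 7 → W
1: reaches L-position 7 → W
2: only reaches 1(W), 5(W), all W → L
3: reaches L-position 2 → W
6: only reaches 3(W), 1(W), 4(W), 5(W), all W → L
The L vertices are 2, 6, 7; that is 3 in all.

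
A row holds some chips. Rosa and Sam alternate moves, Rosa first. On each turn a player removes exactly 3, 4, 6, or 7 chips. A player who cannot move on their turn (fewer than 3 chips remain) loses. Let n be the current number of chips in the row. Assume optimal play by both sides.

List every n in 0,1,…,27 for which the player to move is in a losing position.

Label each position W (a win for the player to move) or L (a loss). A position with no legal move is L; any other position is W exactly when some move reaches an L, and L when every move reaches a W.
n=0: no move → L
n=1: no move → L
n=2: no move → L
n=3: W (go to 0, an L position)
n=4: W (go to 1, an L position)
n=5: W (go to 2, an L position)
n=6: W (go to 2, an L position)
n=7: W (go to 1, an L position)
n=8: W (go to 2, an L position)
n=9: W (go to 2, an L position)
n=10: L (options 7(W), 6(W), 4(W), 3(W) are all W)
n=11: L (options 8(W), 7(W), 5(W), 4(W) are all W)
n=12: L (options 9(W), 8(W), 6(W), 5(W) are all W)
n=13: W (go to 10, an L position)
n=14: W (go to 11, an L position)
n=15: W (go to 12, an L position)
n=16: W (go to 12, an L position)
n=17: W (go to 11, an L position)
n=18: W (go to 12, an L position)
n=19: W (go to 12, an L position)
n=20: L (options 17(W), 16(W), 14(W), 13(W) are all W)
n=21: L (options 18(W), 17(W), 15(W), 14(W) are all W)
n=22: L (options 19(W), 18(W), 16(W), 15(W) are all W)
n=23: W (go to 20, an L position)
n=24: W (go to 21, an L position)
n=25: W (go to 22, an L position)
n=26: W (go to 22, an L position)
n=27: W (go to 21, an L position)
Reading off the rows marked L gives the requested list; there are 9 such values of n.

0, 1, 2, 10, 11, 12, 20, 21, 22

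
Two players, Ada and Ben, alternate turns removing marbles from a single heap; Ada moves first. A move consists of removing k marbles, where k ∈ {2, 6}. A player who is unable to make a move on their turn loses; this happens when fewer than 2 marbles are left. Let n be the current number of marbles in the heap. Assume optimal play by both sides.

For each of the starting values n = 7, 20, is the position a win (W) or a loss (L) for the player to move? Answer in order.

Compute win/loss labels from the base case upward. A position with no move is L. Any other position is W if it can reach an L in one move, else L.
n=0: no move → L
n=1: no move → L
n=2: can move to 0, which is L ⇒ W
n=3: can move to 1, which is L ⇒ W
n=4: the only move is to 2(W), a W ⇒ L
n=5: the only move is to 3(W), a W ⇒ L
n=6: can move to 4, which is L ⇒ W
n=7: can move to 5, which is L ⇒ W
n=8: moves to 6(W), 2(W); every one is W ⇒ L
n=9: moves to 7(W), 3(W); every one is W ⇒ L
n=10: can move to 8, which is L ⇒ W
n=11: can move to 9, which is L ⇒ W
n=12: moves to 10(W), 6(W); every one is W ⇒ L
n=13: moves to 11(W), 7(W); every one is W ⇒ L
n=14: can move to 12, which is L ⇒ W
n=15: can move to 13, which is L ⇒ W
n=16: moves to 14(W), 10(W); every one is W ⇒ L
n=17: moves to 15(W), 11(W); every one is W ⇒ L
n=18: can move to 16, which is L ⇒ W
n=19: can move to 17, which is L ⇒ W
n=20: moves to 18(W), 14(W); every one is W ⇒ L

7: W, 20: L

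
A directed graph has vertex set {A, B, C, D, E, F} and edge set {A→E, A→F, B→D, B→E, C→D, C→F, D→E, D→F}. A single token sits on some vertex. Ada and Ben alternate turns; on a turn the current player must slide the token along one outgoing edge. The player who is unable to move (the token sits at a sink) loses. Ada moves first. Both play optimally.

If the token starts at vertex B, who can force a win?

Ada wins.

Positions with no move are L. A position that does have a move is losing for the player to move precisely when every available move leads to a winning position for the opponent. Fill in the labels:
Every edge goes from a vertex to one that appears earlier in the order E, F, D, C, A, B, so processing vertices in that order labels each vertex after all of its successors.
E: no outgoing edge → L
F: no outgoing edge → L
D: W (go to F, an L position)
C: W (go to F, an L position)
A: W (go to F, an L position)
B: W (go to E, an L position)
The starting position B is W: Ada should move to E, handing over an L position.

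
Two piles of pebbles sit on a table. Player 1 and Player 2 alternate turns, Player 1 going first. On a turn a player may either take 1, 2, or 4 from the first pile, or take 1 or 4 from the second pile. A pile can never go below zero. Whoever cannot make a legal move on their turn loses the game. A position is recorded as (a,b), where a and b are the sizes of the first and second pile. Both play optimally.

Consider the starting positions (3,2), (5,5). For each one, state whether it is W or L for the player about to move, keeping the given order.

Positions with no move are L. A position that does have a move is losing for the player to move precisely when every available move leads to a winning position for the opponent. Fill in the labels:
No move ever increases a pile, so every position that can arise here has a ≤ 5 and b ≤ 5; it is enough to label the cells with 0 ≤ a ≤ 5 and 0 ≤ b ≤ 5.
Every move lowers a or b (never raises either), so fill the grid row by row in increasing a, and left to right within a row: each cell's successors are then already labelled.
      b=0  b=1  b=2  b=3  b=4  b=5
a=0:    L    W    L    W    W    L
a=1:    W    L    W    L    W    W
a=2:    W    W    W    W    L    W
a=3:    L    W    L    W    W    L
a=4:    W    L    W    L    W    W
a=5:    W    W    W    W    L    W
Cells with no legal move (terminal, hence L): (0,0).
The remaining L cells, each justified by listing all of its moves:
(0,2): the only move is to (0,1)(W), a W ⇒ L
(0,5): moves to (0,4)(W), (0,1)(W); every one is W ⇒ L
(1,1): moves to (0,1)(W), (1,0)(W); every one is W ⇒ L
(1,3): moves to (0,3)(W), (1,2)(W); every one is W ⇒ L
(2,4): moves to (1,4)(W), (0,4)(W), (2,3)(W), (2,0)(W); every one is W ⇒ L
(3,0): moves to (2,0)(W), (1,0)(W); every one is W ⇒ L
(3,2): moves to (2,2)(W), (1,2)(W), (3,1)(W); every one is W ⇒ L
(3,5): moves to (2,5)(W), (1,5)(W), (3,4)(W), (3,1)(W); every one is W ⇒ L
(4,1): moves to (3,1)(W), (2,1)(W), (0,1)(W), (4,0)(W); every one is W ⇒ L
(4,3): moves to (3,3)(W), (2,3)(W), (0,3)(W), (4,2)(W); every one is W ⇒ L
(5,4): moves to (4,4)(W), (3,4)(W), (1,4)(W), (5,3)(W), (5,0)(W); every one is W ⇒ L
Every other cell has at least one move into one of the L cells above, so it is W.
(3,2): one of the L cells justified above, so L
(5,5): the move to (3,5) reaches an L cell, so W

(3,2): L, (5,5): W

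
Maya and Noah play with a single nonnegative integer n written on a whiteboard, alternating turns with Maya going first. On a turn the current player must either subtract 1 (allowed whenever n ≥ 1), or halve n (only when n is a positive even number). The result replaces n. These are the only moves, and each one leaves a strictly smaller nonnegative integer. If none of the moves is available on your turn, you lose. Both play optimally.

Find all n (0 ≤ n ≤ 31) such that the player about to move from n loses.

Work bottom-up. With no move the player to move loses. Otherwise the position is W if at least one move leads to an L position for the opponent, and L if every move leads to a W.
n=0: no move → L
n=1: can move to 0, which is L ⇒ W
n=2: the only move is to 1(W), a W ⇒ L
n=3: can move to 2, which is L ⇒ W
n=4: can move to 2, which is L ⇒ W
n=5: the only move is to 4(W), a W ⇒ L
n=6: can move to 5, which is L ⇒ W
n=7: the only move is to 6(W), a W ⇒ L
n=8: can move to 7, which is L ⇒ W
n=9: the only move is to 8(W), a W ⇒ L
n=10: can move to 5, which is L ⇒ W
n=11: the only move is to 10(W), a W ⇒ L
n=12: can move to 11, which is L ⇒ W
n=13: the only move is to 12(W), a W ⇒ L
n=14: can move to 7, which is L ⇒ W
n=15: the only move is to 14(W), a W ⇒ L
n=16: can move to 15, which is L ⇒ W
n=17: the only move is to 16(W), a W ⇒ L
n=18: can move to 9, which is L ⇒ W
n=19: the only move is to 18(W), a W ⇒ L
n=20: can move to 19, which is L ⇒ W
n=21: the only move is to 20(W), a W ⇒ L
n=22: can move to 11, which is L ⇒ W
n=23: the only move is to 22(W), a W ⇒ L
n=24: can move to 23, which is L ⇒ W
n=25: the only move is to 24(W), a W ⇒ L
n=26: can move to 13, which is L ⇒ W
n=27: the only move is to 26(W), a W ⇒ L
n=28: can move to 27, which is L ⇒ W
n=29: the only move is to 28(W), a W ⇒ L
n=30: can move to 15, which is L ⇒ W
n=31: the only move is to 30(W), a W ⇒ L
Reading off the rows marked L gives the requested list; there are 16 such values of n.

0, 2, 5, 7, 9, 11, 13, 15, 17, 19, 21, 23, 25, 27, 29, 31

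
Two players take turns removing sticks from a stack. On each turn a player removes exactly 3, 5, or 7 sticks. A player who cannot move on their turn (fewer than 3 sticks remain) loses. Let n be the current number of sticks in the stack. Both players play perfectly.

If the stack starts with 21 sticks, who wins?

The second player wins.

Label each position W (a win for the player to move) or L (a loss). A position with no legal move is L; any other position is W exactly when some move reaches an L, and L when every move reaches a W.
n=0: no move → L
n=1: no move → L
n=2: no move → L
n=3: reaches L-position 0 → W
n=4: reaches L-position 1 → W
n=5: reaches L-position 2 → W
n=6: reaches L-position 1 → W
n=7: reaches L-position 2 → W
n=8: reaches L-position 1 → W
n=9: reaches L-position 2 → W
n=10: only reaches 7(W), 5(W), 3(W), all W → L
n=11: only reaches 8(W), 6(W), 4(W), all W → L
n=12: only reaches 9(W), 7(W), 5(W), all W → L
n=13: reaches L-position 10 → W
n=14: reaches L-position 11 → W
n=15: reaches L-position 12 → W
n=16: reaches L-position 11 → W
n=17: reaches L-position 12 → W
n=18: reaches L-position 11 → W
n=19: reaches L-position 12 → W
n=20: only reaches 17(W), 15(W), 13(W), all W → L
n=21: only reaches 18(W), 16(W), 14(W), all W → L
The starting position 21 is L: whatever the player to move does, the opponent receives a W position.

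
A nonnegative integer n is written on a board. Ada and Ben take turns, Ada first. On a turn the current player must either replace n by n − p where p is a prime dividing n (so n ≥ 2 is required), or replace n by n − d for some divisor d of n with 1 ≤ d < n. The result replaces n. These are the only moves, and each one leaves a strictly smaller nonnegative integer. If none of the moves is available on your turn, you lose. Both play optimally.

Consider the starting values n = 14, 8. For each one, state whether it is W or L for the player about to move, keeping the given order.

14: L, 8: W

Classify positions by backward induction: terminal positions (no move available) are L. From any other position, the mover wins iff some move reaches an L.
n=0: no move → L
n=1: no move → L
n=2: →0(L), so W
n=3: →0(L), so W
n=4: →2(W), 3(W) — all W, so L
n=5: →0(L), so W
n=6: →4(L), so W
n=7: →0(L), so W
n=8: →4(L), so W
n=9: →6(W), 8(W) — all W, so L
n=10: →9(L), so W
n=11: →0(L), so W
n=12: →9(L), so W
n=13: →0(L), so W
n=14: →7(W), 12(W), 13(W) — all W, so L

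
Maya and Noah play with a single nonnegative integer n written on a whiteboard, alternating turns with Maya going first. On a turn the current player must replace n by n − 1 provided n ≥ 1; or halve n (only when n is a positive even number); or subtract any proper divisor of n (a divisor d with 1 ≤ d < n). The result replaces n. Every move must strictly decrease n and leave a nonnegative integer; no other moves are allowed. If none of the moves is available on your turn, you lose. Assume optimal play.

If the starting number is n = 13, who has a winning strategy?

Build the W/L table. Terminal = L. A non-terminal position is W if it has a move to some L; otherwise it is L.
n=0: no move → L
n=1: →0(L), so W
n=2: →1(W) only, which is W, so L
n=3: →2(L), so W
n=4: →2(L), so W
n=5: →4(W) only, which is W, so L
n=6: →5(L), so W
n=7: →6(W) only, which is W, so L
n=8: →7(L), so W
n=9: →6(W), 8(W) — all W, so L
n=10: →5(L), so W
n=11: →10(W) only, which is W, so L
n=12: →9(L), so W
n=13: →12(W) only, which is W, so L
Every move from 13 reaches a W position, so the mover loses.

Noah wins.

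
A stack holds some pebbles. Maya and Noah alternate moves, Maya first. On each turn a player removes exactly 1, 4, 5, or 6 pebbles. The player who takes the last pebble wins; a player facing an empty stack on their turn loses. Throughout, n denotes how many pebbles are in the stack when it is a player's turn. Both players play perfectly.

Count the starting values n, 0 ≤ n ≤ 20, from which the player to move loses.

Build the W/L table. Terminal = L. A non-terminal position is W if it has a move to some L; otherwise it is L.
n=0: no move → L
n=1: reaches L-position 0 → W
n=2: only reaches 1(W), which is W → L
n=3: reaches L-position 2 → W
n=4: reaches L-position 0 → W
n=5: reaches L-position 0 → W
n=6: reaches L-position 2 → W
n=7: reaches L-position 2 → W
n=8: reaches L-position 2 → W
n=9: only reaches 8(W), 5(W), 4(W), 3(W), all W → L
n=10: reaches L-position 9 → W
n=11: only reaches 10(W), 7(W), 6(W), 5(W), all W → L
n=12: reaches L-position 11 → W
n=13: reaches L-position 9 → W
n=14: reaches L-position 9 → W
n=15: reaches L-position 11 → W
n=16: reaches L-position 11 → W
n=17: reaches L-position 11 → W
n=18: only reaches 17(W), 14(W), 13(W), 12(W), all W → L
n=19: reaches L-position 18 → W
n=20: only reaches 19(W), 16(W), 15(W), 14(W), all W → L
L entries with 0 ≤ n ≤ 20: n = 0, 2, 9, 11, 18, 20; that makes 6.

6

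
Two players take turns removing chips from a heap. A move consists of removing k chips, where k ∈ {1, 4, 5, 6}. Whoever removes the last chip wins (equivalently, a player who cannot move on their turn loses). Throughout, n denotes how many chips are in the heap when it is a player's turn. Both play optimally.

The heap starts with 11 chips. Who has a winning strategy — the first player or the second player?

Label each position W (a win for the player to move) or L (a loss). A position with no legal move is L; any other position is W exactly when some move reaches an L, and L when every move reaches a W.
n=0: no move → L
n=1: reaches L-position 0 → W
n=2: only reaches 1(W), which is W → L
n=3: reaches L-position 2 → W
n=4: reaches L-position 0 → W
n=5: reaches L-position 0 → W
n=6: reaches L-position 2 → W
n=7: reaches L-position 2 → W
n=8: reaches L-position 2 → W
n=9: only reaches 8(W), 5(W), 4(W), 3(W), all W → L
n=10: reaches L-position 9 → W
n=11: only reaches 10(W), 7(W), 6(W), 5(W), all W → L
Every move from 11 reaches a W position, so the mover loses.

The second player wins.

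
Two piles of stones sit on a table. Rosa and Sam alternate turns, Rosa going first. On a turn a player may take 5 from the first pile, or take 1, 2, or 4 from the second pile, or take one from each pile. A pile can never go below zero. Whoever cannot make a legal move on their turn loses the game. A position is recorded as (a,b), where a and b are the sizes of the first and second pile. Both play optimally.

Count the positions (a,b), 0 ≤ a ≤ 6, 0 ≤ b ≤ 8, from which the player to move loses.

Work bottom-up. With no move the player to move loses. Otherwise the position is W if at least one move leads to an L position for the opponent, and L if every move leads to a W.
Every move lowers a or b (never raises either), so fill the grid row by row in increasing a, and left to right within a row: each cell's successors are then already labelled.
      b=0  b=1  b=2  b=3  b=4  b=5  b=6  b=7  b=8
a=0:    L    W    W    L    W    W    L    W    W
a=1:    L    W    W    L    W    W    L    W    W
a=2:    L    W    W    L    W    W    L    W    W
a=3:    L    W    W    L    W    W    L    W    W
a=4:    L    W    W    L    W    W    L    W    W
a=5:    W    W    L    W    W    L    W    W    L
a=6:    W    L    W    W    L    W    W    L    W
Cells with no legal move (terminal, hence L): (0,0), (1,0), (2,0), (3,0), (4,0).
The remaining L cells, each justified by listing all of its moves:
(0,3): →(0,2)(W), (0,1)(W) — all W, so L
(0,6): →(0,5)(W), (0,4)(W), (0,2)(W) — all W, so L
(1,3): →(1,2)(W), (1,1)(W), (0,2)(W) — all W, so L
(1,6): →(1,5)(W), (1,4)(W), (1,2)(W), (0,5)(W) — all W, so L
(2,3): →(2,2)(W), (2,1)(W), (1,2)(W) — all W, so L
(2,6): →(2,5)(W), (2,4)(W), (2,2)(W), (1,5)(W) — all W, so L
(3,3): →(3,2)(W), (3,1)(W), (2,2)(W) — all W, so L
(3,6): →(3,5)(W), (3,4)(W), (3,2)(W), (2,5)(W) — all W, so L
(4,3): →(4,2)(W), (4,1)(W), (3,2)(W) — all W, so L
(4,6): →(4,5)(W), (4,4)(W), (4,2)(W), (3,5)(W) — all W, so L
(5,2): →(0,2)(W), (5,1)(W), (5,0)(W), (4,1)(W) — all W, so L
(5,5): →(0,5)(W), (5,4)(W), (5,3)(W), (5,1)(W), (4,4)(W) — all W, so L
(5,8): →(0,8)(W), (5,7)(W), (5,6)(W), (5,4)(W), (4,7)(W) — all W, so L
(6,1): →(1,1)(W), (6,0)(W), (5,0)(W) — all W, so L
(6,4): →(1,4)(W), (6,3)(W), (6,2)(W), (6,0)(W), (5,3)(W) — all W, so L
(6,7): →(1,7)(W), (6,6)(W), (6,5)(W), (6,3)(W), (5,6)(W) — all W, so L
Every other cell has at least one move into one of the L cells above, so it is W.
L cells per row: a=0: 3, a=1: 3, a=2: 3, a=3: 3, a=4: 3, a=5: 3, a=6: 3; total 21.

21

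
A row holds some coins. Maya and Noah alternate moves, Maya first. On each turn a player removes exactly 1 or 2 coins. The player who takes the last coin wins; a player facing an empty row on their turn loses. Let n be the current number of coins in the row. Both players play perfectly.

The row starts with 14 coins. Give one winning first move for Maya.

Classify positions by backward induction: terminal positions (no move available) are L. From any other position, the mover wins iff some move reaches an L.
n=0: no move → L
n=1: →0(L), so W
n=2: →0(L), so W
n=3: →2(W), 1(W) — all W, so L
n=4: →3(L), so W
n=5: →3(L), so W
n=6: →5(W), 4(W) — all W, so L
n=7: →6(L), so W
n=8: →6(L), so W
n=9: →8(W), 7(W) — all W, so L
n=10: →9(L), so W
n=11: →9(L), so W
n=12: →11(W), 10(W) — all W, so L
n=13: →12(L), so W
n=14: →12(L), so W
From 14, the L positions reachable in one move are: 12.

Remove 2, leaving 12.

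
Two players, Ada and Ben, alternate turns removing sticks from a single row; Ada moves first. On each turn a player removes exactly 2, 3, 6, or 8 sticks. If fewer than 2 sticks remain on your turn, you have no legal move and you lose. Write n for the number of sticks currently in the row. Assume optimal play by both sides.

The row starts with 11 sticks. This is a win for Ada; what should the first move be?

Use the standard recursion: the mover loses at a terminal position; elsewhere, the mover wins exactly when some move hands the opponent an L position.
n=0: no move → L
n=1: no move → L
n=2: W (go to 0, an L position)
n=3: W (go to 1, an L position)
n=4: W (go to 1, an L position)
n=5: L (options 3(W), 2(W) are all W)
n=6: W (go to 0, an L position)
n=7: W (go to 5, an L position)
n=8: W (go to 5, an L position)
n=9: W (go to 1, an L position)
n=10: L (options 8(W), 7(W), 4(W), 2(W) are all W)
n=11: W (go to 5, an L position)
From 11, the L positions reachable in one move are: 5.

Remove 6, leaving 5.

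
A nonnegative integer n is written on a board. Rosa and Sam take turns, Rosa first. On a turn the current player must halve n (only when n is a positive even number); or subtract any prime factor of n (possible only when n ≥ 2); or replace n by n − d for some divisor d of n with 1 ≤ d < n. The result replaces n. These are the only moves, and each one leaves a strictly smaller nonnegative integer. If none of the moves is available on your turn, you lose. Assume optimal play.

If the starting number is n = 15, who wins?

Label each position W (a win for the player to move) or L (a loss). A position with no legal move is L; any other position is W exactly when some move reaches an L, and L when every move reaches a W.
n=0: no move → L
n=1: no move → L
n=2: can move to 0, which is L ⇒ W
n=3: can move to 0, which is L ⇒ W
n=4: moves to 2(W), 3(W); every one is W ⇒ L
n=5: can move to 0, which is L ⇒ W
n=6: can move to 4, which is L ⇒ W
n=7: can move to 0, which is L ⇒ W
n=8: can move to 4, which is L ⇒ W
n=9: moves to 6(W), 8(W); every one is W ⇒ L
n=10: can move to 9, which is L ⇒ W
n=11: can move to 0, which is L ⇒ W
n=12: can move to 9, which is L ⇒ W
n=13: can move to 0, which is L ⇒ W
n=14: moves to 7(W), 12(W), 13(W); every one is W ⇒ L
n=15: can move to 14, which is L ⇒ W
The starting position 15 is W: Rosa should move to 14, handing over an L position.

Rosa wins.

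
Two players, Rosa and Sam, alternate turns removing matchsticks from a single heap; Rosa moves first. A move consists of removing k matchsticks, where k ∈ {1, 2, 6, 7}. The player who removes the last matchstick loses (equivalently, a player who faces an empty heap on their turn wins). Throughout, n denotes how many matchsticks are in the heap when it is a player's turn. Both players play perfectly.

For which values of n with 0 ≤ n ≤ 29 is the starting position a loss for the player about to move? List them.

Label each position W (a win for the player to move) or L (a loss). A position with no legal move is W; any other position is W exactly when some move reaches an L, and L when every move reaches a W.
n=0: no move; the opponent has just taken the last matchstick and therefore loses → W
n=1: L (sole option 0(W) is W)
n=2: W (go to 1, an L position)
n=3: W (go to 1, an L position)
n=4: L (options 3(W), 2(W) are all W)
n=5: W (go to 4, an L position)
n=6: W (go to 4, an L position)
n=7: W (go to 1, an L position)
n=8: W (go to 1, an L position)
n=9: L (options 8(W), 7(W), 3(W), 2(W) are all W)
n=10: W (go to 9, an L position)
n=11: W (go to 9, an L position)
n=12: L (options 11(W), 10(W), 6(W), 5(W) are all W)
n=13: W (go to 12, an L position)
n=14: W (go to 12, an L position)
n=15: W (go to 9, an L position)
n=16: W (go to 9, an L position)
n=17: L (options 16(W), 15(W), 11(W), 10(W) are all W)
n=18: W (go to 17, an L position)
n=19: W (go to 17, an L position)
n=20: L (options 19(W), 18(W), 14(W), 13(W) are all W)
n=21: W (go to 20, an L position)
n=22: W (go to 20, an L position)
n=23: W (go to 17, an L position)
n=24: W (go to 17, an L position)
n=25: L (options 24(W), 23(W), 19(W), 18(W) are all W)
n=26: W (go to 25, an L position)
n=27: W (go to 25, an L position)
n=28: L (options 27(W), 26(W), 22(W), 21(W) are all W)
n=29: W (go to 28, an L position)
The losing starting values of n are exactly the entries labelled L in this table (8 of them).

1, 4, 9, 12, 17, 20, 25, 28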